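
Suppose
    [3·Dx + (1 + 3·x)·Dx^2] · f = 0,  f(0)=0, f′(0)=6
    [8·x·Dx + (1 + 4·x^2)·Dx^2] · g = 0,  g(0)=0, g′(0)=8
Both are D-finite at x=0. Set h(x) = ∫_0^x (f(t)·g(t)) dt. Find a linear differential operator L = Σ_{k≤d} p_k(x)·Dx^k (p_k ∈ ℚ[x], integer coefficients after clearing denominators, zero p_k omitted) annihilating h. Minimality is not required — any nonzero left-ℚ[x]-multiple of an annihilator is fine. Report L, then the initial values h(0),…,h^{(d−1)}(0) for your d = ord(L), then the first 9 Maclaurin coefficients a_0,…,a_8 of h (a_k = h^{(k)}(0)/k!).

L = (1632 + 8496·x + 23040·x^2 + 110016·x^3 + 207360·x^4 + 269568·x^5 + 82944·x^7)·Dx^2 + (418 + 6672·x + 44112·x^2 + 151488·x^3 + 393984·x^4 + 642816·x^5 + 725760·x^6 + 82944·x^7 + 290304·x^8)·Dx^3 + (204 + 1844·x + 12096·x^2 + 47408·x^3 + 122880·x^4 + 240192·x^5 + 331776·x^6 + 361728·x^7 + 82944·x^8 + 165888·x^9)·Dx^4 + (25 + 246·x + 1217·x^2 + 4128·x^3 + 10624·x^4 + 22080·x^5 + 34272·x^6 + 41472·x^7 + 43776·x^8 + 13824·x^9 + 20736·x^10)·Dx^5  (order 5).
h: a_k = 0, 0, 0, 16, -18, 16, -38, 528/5, -1089/5, …
ICs: h(0) = 0, h′(0) = 0, h′′(0) = 0, h′′′(0) = 96, h′′′′(0) = -432.

f: a_k = 0, 6, -9, 18, -81/2, 486/5, -243, 4374/7, -6561/4, …
g: a_k = 0, 8, 0, -32/3, 0, 128/5, 0, -512/7, 0, …
f·g: L₀ = L_f ⊗_s L_g, ord ≤ 2·2.
h=∫₀ˣh₀: take L = L₀·Dx.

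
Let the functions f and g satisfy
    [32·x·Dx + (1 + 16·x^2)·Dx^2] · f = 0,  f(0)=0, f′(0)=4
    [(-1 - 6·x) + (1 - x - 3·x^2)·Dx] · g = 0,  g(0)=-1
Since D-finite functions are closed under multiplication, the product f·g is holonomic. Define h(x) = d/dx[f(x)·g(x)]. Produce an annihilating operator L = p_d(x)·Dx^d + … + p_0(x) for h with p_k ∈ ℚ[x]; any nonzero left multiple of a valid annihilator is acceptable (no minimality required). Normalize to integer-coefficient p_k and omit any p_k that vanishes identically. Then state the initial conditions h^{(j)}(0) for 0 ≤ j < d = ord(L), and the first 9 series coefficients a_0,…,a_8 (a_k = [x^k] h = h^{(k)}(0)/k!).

L = (-74 + 8736·x^2 + 18432·x^3 + 82944·x^4) + (25 + 182·x - 48·x^2 + 96·x^3 + 18432·x^4 + 55296·x^5)·Dx + (-3 - 13·x - 167·x^2 - 16·x^3 - 1472·x^4 + 3072·x^5 + 6912·x^6)·Dx^2  (order 2).
h: a_k = -4, -8, 16, -80/3, -2932/3, -6464/5, 161564/15, 749536/105, -7439888/35, …
ICs: h(0) = -4, h′(0) = -8.

f: a_k = 0, 4, 0, -64/3, 0, 1024/5, 0, -16384/7, 0, …
g: a_k = -1, -1, -4, -7, -19, -40, -97, -217, -508, …
Product ⇒ symmetric product L₀, ord ≤ 2.
Derive L from L₀ (diff closure).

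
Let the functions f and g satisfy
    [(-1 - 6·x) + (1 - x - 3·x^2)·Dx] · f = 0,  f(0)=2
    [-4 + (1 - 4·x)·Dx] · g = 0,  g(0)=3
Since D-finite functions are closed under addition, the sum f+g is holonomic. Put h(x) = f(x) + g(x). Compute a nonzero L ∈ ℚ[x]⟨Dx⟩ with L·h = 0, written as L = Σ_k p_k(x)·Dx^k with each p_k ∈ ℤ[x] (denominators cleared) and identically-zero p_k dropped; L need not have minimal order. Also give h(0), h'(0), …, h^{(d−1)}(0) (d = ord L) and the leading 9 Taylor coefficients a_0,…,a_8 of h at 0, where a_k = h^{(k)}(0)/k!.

f: a_k = 2, 2, 8, 14, 38, 80, 194, 434, 1016, …
g: a_k = 3, 12, 48, 192, 768, 3072, 12288, 49152, 196608, …
Weyl lclm of L_f,L_g ⇒ L₀ (ord ≤ 2).
L = (-72·x + 72·x^2 - 96·x^3) + (8 - 6·x - 66·x^2 + 112·x^3 - 192·x^4)·Dx + (-1 + 7·x - 15·x^2 + 10·x^3 + 20·x^4 - 48·x^5)·Dx^2  (order 2).
h: a_k = 5, 14, 56, 206, 806, 3152, 12482, 49586, 197624, …
ICs: h(0) = 5, h′(0) = 14.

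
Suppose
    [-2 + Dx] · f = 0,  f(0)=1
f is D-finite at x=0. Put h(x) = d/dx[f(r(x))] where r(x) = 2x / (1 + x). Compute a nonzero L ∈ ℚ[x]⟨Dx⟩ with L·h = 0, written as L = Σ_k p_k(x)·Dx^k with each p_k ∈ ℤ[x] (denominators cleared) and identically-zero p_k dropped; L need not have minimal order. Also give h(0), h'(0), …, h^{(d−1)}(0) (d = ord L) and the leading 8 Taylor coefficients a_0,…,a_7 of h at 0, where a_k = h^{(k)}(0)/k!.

f: a_k = 1, 2, 2, 4/3, 2/3, 4/15, 4/45, 8/315, …
L₀ from L_f via x↦r, Dx↦r'^{-1}Dx.
h₀' ⇒ L via d/dx closure of L₀.
L = (2 - 2·x) + (-1 - 2·x - x^2)·Dx  (order 1).
h: a_k = 4, 8, -4, -16/3, 28/3, -88/15, -68/45, 2528/315, …
ICs: h(0) = 4.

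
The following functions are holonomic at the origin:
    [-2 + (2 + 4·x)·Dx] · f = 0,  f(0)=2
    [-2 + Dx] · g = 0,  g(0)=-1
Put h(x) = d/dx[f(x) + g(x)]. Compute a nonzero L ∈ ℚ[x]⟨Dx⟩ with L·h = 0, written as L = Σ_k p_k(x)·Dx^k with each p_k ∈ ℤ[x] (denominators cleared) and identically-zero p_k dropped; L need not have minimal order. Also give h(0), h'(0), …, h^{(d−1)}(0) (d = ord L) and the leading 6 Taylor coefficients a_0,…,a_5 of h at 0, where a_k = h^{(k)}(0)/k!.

L = (-10 - 8·x) + (-1 - 16·x - 16·x^2)·Dx + (3 + 10·x + 8·x^2)·Dx^2  (order 2).
h: a_k = 0, -6, -1, -23/3, 89/12, -977/60, …
ICs: h(0) = 0, h′(0) = -6.

f: a_k = 2, 2, -1, 1, -5/4, 7/4, …
g: a_k = -1, -2, -2, -4/3, -2/3, -4/15, …
L₀ := lclm(L_f,L_g); ord L₀ ≤ 1+1.
Derive L from L₀ (diff closure).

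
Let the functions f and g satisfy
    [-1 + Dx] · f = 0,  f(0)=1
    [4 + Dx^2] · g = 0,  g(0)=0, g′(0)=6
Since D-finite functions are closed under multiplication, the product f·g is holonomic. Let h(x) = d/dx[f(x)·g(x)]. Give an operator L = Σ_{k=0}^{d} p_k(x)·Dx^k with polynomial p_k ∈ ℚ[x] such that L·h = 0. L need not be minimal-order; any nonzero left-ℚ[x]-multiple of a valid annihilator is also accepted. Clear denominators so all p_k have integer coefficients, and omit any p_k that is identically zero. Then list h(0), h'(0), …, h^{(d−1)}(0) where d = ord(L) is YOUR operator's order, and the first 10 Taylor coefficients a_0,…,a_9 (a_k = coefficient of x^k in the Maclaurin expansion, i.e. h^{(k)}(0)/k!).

L = 5 - 2·Dx + Dx^2  (order 2).
h: a_k = 6, 12, -3, -12, -19/4, 11/10, 139/120, 1/5, -359/6720, -779/30240, …
ICs: h(0) = 6, h′(0) = 12.

f: a_k = 1, 1, 1/2, 1/6, 1/24, 1/120, 1/720, 1/5040, 1/40320, 1/362880, …
g: a_k = 0, 6, 0, -4, 0, 4/5, 0, -8/105, 0, 4/945, …
Sym-product of L_f,L_g gives L₀ (≤ ord 2).
Differentiate: ansatz ord ≤ ord L₀ ⇒ L.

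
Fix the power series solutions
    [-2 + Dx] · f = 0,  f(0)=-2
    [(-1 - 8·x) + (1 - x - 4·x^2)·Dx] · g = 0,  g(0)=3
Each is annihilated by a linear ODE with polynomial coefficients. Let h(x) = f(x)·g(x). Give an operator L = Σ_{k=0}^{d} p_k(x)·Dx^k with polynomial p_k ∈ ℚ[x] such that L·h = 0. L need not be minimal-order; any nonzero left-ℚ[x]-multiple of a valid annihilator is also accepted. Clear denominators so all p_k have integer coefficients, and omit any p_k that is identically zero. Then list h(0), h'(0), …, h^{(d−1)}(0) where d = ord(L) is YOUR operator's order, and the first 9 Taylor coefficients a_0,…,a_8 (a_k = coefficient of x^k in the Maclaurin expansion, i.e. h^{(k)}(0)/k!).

f: a_k = -2, -4, -4, -8/3, -4/3, -8/15, -8/45, -16/315, -4/315, …
g: a_k = 3, 3, 15, 27, 87, 195, 543, 1323, 3495, …
f·g: L₀ = L_f ⊗_s L_g, ord ≤ 1·1.
L = (3 + 6·x - 8·x^2) + (-1 + x + 4·x^2)·Dx  (order 1).
h: a_k = -6, -18, -54, -134, -354, -4458/5, -34622/15, -205614/35, -528754/35, …
ICs: h(0) = -6.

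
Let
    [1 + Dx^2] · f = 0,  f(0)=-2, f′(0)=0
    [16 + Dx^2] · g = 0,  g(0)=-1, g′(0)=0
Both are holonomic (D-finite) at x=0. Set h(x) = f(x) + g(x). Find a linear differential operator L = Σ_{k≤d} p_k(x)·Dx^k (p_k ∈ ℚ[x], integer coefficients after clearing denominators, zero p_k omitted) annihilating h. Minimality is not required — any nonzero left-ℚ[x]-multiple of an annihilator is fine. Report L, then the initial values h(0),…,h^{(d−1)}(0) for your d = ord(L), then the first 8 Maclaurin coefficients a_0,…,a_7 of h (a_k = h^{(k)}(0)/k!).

L = 16 + 17·Dx^2 + Dx^4  (order 4).
h: a_k = -3, 0, 9, 0, -43/4, 0, 683/120, 0, …
ICs: h(0) = -3, h′(0) = 0, h′′(0) = 18, h′′′(0) = 0.

f: a_k = -2, 0, 1, 0, -1/12, 0, 1/360, 0, …
g: a_k = -1, 0, 8, 0, -32/3, 0, 256/45, 0, …
L₀ := lclm(L_f,L_g); ord L₀ ≤ 2+2.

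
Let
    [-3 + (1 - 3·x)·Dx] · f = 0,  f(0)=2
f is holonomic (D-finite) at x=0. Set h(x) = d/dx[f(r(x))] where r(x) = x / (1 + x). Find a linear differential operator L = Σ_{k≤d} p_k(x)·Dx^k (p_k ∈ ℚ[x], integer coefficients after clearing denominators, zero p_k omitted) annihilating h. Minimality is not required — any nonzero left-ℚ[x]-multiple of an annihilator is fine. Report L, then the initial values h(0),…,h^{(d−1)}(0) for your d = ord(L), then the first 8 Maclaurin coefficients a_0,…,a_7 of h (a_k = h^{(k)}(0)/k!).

L = 4 + (-1 + 2·x)·Dx  (order 1).
h: a_k = 6, 24, 72, 192, 480, 1152, 2688, 6144, …
ICs: h(0) = 6.

f: a_k = 2, 6, 18, 54, 162, 486, 1458, 4374, …
f∘r: x↦r, Dx↦Dx/r' in L_f ⇒ L₀.
h₀' ⇒ L via d/dx closure of L₀.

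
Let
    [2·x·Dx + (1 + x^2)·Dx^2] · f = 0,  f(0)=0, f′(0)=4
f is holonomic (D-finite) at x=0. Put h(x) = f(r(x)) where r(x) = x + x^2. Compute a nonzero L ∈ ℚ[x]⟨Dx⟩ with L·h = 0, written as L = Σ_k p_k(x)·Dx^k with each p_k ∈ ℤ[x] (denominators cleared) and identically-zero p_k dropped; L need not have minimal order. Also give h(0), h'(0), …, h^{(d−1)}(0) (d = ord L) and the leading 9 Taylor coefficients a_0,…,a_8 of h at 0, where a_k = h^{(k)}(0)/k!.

L = (-2 + 2·x + 8·x^2 + 12·x^3 + 6·x^4)·Dx + (1 + 2·x + x^2 + 4·x^3 + 5·x^4 + 2·x^5)·Dx^2  (order 2).
h: a_k = 0, 4, 4, -4/3, -4, -16/5, 8/3, 52/7, 4, …
ICs: h(0) = 0, h′(0) = 4.

f: a_k = 0, 4, 0, -4/3, 0, 4/5, 0, -4/7, 0, …
Substitute x→r, Dx→(1/r')Dx; clear ⇒ L₀.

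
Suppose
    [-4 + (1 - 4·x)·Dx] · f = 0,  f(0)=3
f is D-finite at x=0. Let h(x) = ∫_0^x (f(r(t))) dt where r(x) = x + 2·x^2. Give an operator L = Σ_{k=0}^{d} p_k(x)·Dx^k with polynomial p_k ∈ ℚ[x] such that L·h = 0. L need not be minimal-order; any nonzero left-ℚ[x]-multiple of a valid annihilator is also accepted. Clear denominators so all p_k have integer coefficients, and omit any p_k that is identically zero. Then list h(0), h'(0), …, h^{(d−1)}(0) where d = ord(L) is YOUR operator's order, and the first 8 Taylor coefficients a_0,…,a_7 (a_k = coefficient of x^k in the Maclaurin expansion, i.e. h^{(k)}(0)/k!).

L = (4 + 16·x)·Dx + (-1 + 4·x + 8·x^2)·Dx^2  (order 2).
h: a_k = 0, 3, 6, 24, 96, 2112/5, 1920, 62976/7, …
ICs: h(0) = 0, h′(0) = 3.

f: a_k = 3, 12, 48, 192, 768, 3072, 12288, 49152, …
Change of var in L_f (x↦r) gives L₀.
h=∫h₀ ⇒ L = L₀·Dx.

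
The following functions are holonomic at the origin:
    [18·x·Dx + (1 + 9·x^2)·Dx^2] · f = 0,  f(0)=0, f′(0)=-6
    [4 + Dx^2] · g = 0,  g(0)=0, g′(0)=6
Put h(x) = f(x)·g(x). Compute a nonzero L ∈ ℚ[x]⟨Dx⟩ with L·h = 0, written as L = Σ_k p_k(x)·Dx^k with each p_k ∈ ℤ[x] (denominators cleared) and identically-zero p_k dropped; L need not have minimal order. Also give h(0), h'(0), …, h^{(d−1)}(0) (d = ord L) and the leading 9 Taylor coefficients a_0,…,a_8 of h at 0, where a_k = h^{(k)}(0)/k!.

f: a_k = 0, -6, 0, 18, 0, -486/5, 0, 4374/7, 0, …
g: a_k = 0, 6, 0, -4, 0, 4/5, 0, -8/105, 0, …
f·g: L₀ = L_f ⊗_s L_g, ord ≤ 2·2.
L = (2080 + 50256·x^2 + 89424·x^4 + 186624·x^6 + 419904·x^8) + (3168·x + 38880·x^3 + 139968·x^5 + 419904·x^7)·Dx + (572 + 13788·x^2 + 33048·x^4 + 93312·x^6 + 209952·x^8)·Dx^2 + (792·x + 9720·x^3 + 34992·x^5 + 104976·x^7)·Dx^3 + (13 + 306·x^2 + 2673·x^4 + 11664·x^6 + 26244·x^8)·Dx^4  (order 4).
h: a_k = 0, 0, -36, 0, 132, 0, -660, 0, 20764/5, …
ICs: h(0) = 0, h′(0) = 0, h′′(0) = -72, h′′′(0) = 0.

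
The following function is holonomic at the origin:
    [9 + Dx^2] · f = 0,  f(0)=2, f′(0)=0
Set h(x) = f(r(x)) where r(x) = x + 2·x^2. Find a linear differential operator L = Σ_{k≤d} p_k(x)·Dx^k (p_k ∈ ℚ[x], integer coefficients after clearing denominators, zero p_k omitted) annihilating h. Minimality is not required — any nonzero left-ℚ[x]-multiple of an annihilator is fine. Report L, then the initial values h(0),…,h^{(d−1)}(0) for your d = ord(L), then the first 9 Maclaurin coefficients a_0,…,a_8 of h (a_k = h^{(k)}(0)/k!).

f: a_k = 2, 0, -9, 0, 27/4, 0, -81/40, 0, 729/2240, …
Substitute x→r, Dx→(1/r')Dx; clear ⇒ L₀.
L = (9 + 108·x + 432·x^2 + 576·x^3) - 4·Dx + (1 + 4·x)·Dx^2  (order 2).
h: a_k = 2, 0, -9, -36, -117/4, 54, 6399/40, 1917/10, -29511/2240, …
ICs: h(0) = 2, h′(0) = 0.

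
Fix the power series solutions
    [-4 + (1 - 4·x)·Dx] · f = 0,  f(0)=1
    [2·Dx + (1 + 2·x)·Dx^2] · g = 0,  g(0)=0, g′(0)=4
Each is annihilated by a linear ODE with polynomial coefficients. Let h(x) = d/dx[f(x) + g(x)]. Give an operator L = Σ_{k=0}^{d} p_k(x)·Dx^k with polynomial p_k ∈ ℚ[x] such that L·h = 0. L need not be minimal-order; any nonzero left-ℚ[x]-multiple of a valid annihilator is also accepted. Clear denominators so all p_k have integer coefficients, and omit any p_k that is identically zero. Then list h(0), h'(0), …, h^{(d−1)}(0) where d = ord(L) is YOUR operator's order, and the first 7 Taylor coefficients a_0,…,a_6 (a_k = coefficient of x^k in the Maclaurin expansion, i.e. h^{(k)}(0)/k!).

f: a_k = 1, 4, 16, 64, 256, 1024, 4096, …
g: a_k = 0, 4, -4, 16/3, -8, 64/5, -64/3, …
Weyl lclm of L_f,L_g ⇒ L₀ (ord ≤ 3).
h=h₀': d/dx-closure on L₀ ⇒ L.
L = (128 + 64·x) + (44 + 224·x + 128·x^2)·Dx + (-5 + 6·x + 48·x^2 + 32·x^3)·Dx^2  (order 2).
h: a_k = 8, 24, 208, 992, 5184, 24448, 114944, …
ICs: h(0) = 8, h′(0) = 24.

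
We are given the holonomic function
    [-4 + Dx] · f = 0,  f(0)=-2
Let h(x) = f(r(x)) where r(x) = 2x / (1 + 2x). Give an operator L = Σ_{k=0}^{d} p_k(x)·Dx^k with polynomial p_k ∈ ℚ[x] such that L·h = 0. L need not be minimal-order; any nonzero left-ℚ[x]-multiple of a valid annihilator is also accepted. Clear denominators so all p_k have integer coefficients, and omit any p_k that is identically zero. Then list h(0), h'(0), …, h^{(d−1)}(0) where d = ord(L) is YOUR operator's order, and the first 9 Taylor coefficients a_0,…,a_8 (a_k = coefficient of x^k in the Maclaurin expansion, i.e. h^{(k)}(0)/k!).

L = -8 + (1 + 4·x + 4·x^2)·Dx  (order 1).
h: a_k = -2, -16, -32, 64/3, 128/3, -1792/15, 5632/45, 17408/315, -161792/315, …
ICs: h(0) = -2.

f: a_k = -2, -8, -16, -64/3, -64/3, -256/15, -512/45, -2048/315, -1024/315, …
L₀ from L_f via x↦r, Dx↦r'^{-1}Dx.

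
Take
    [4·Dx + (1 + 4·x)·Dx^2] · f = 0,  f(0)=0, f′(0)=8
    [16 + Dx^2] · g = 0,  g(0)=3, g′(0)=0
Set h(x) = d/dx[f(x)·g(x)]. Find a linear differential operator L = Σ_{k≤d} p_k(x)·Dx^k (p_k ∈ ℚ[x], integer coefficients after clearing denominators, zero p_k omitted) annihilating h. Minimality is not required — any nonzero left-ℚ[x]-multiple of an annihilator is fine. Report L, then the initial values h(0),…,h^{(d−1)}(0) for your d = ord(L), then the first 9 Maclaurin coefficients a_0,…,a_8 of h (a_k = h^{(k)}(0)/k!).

f: a_k = 0, 8, -16, 128/3, -128, 2048/5, -4096/3, 32768/7, -16384, …
g: a_k = 3, 0, -24, 0, 32, 0, -256/15, 0, 512/105, …
Sym-product of L_f,L_g gives L₀ (≤ ord 4).
h₀' ⇒ L via d/dx closure of L₀.
L = (-6400 - 45056·x - 172032·x^2 + 196608·x^3 + 2818048·x^4 + 6291456·x^5 + 4194304·x^6) + (-1536 - 8192·x + 20480·x^2 + 245760·x^3 + 655360·x^4 + 524288·x^5)·Dx + (-448 - 2816·x - 3584·x^2 + 73728·x^3 + 401408·x^4 + 786432·x^5 + 524288·x^6)·Dx^2 + (-96 - 512·x + 1280·x^2 + 15360·x^3 + 40960·x^4 + 32768·x^5)·Dx^3 + (-3 + 448·x^2 + 3840·x^3 + 14080·x^4 + 24576·x^5 + 16384·x^6)·Dx^4  (order 4).
h: a_k = 24, -96, -192, 0, 2304, -9216, 190464/5, -2424832/15, 4714496/7, …
ICs: h(0) = 24, h′(0) = -96, h′′(0) = -384, h′′′(0) = 0.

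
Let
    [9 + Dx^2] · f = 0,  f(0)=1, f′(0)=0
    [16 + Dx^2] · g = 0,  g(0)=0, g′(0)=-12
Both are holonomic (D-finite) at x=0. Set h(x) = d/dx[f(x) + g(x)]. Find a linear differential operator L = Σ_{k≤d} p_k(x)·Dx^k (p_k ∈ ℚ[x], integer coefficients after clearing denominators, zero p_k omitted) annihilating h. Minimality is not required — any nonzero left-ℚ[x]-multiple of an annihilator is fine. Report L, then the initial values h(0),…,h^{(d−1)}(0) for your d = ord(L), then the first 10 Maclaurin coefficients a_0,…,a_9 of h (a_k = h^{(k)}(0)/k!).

L = 144 + 25·Dx^2 + Dx^4  (order 4).
h: a_k = -12, -9, 96, 27/2, -128, -243/40, 1024/15, 729/560, -2048/105, -729/4480, …
ICs: h(0) = -12, h′(0) = -9, h′′(0) = 192, h′′′(0) = 81.

f: a_k = 1, 0, -9/2, 0, 27/8, 0, -81/80, 0, 729/4480, 0, …
g: a_k = 0, -12, 0, 32, 0, -128/5, 0, 1024/105, 0, -2048/945, …
f+g: L₀ = lclm(L_f,L_g), ord ≤ 2+2.
Differentiate: ansatz ord ≤ ord L₀ ⇒ L.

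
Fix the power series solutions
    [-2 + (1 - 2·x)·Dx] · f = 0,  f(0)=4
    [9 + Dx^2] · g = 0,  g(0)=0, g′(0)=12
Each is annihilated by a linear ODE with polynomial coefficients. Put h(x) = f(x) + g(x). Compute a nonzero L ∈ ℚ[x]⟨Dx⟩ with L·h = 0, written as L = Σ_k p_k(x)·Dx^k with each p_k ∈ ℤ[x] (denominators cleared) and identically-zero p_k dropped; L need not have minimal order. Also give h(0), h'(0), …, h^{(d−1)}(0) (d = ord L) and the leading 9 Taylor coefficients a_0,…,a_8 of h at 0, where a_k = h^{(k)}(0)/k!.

f: a_k = 4, 8, 16, 32, 64, 128, 256, 512, 1024, …
g: a_k = 0, 12, 0, -18, 0, 81/10, 0, -243/140, 0, …
Weyl lclm of L_f,L_g ⇒ L₀ (ord ≤ 3).
L = (594 - 648·x + 648·x^2) + (-153 + 630·x - 972·x^2 + 648·x^3)·Dx + (66 - 72·x + 72·x^2)·Dx^2 + (-17 + 70·x - 108·x^2 + 72·x^3)·Dx^3  (order 3).
h: a_k = 4, 20, 16, 14, 64, 1361/10, 256, 71437/140, 1024, …
ICs: h(0) = 4, h′(0) = 20, h′′(0) = 32.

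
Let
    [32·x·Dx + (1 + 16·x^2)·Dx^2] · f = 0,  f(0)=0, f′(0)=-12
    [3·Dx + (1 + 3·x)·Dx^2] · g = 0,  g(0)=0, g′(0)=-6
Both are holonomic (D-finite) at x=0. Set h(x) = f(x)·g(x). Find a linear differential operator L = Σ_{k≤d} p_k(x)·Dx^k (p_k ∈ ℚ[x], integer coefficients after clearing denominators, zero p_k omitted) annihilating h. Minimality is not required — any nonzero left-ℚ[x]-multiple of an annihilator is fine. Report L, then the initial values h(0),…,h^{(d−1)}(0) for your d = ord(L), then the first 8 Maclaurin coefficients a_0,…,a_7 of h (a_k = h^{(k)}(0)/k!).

f: a_k = 0, -12, 0, 64, 0, -3072/5, 0, 49152/7, …
g: a_k = 0, -6, 9, -18, 81/2, -486/5, 243, -4374/7, …
h₀=f·g: eliminate ⇒ L₀, order ≤ 2·2.
L = (15744 + 89280·x + 811008·x^2 + 5299200·x^3 + 13271040·x^4 + 17252352·x^5 + 21233664·x^7)·Dx + (4258 + 91200·x + 775488·x^2 + 4635648·x^3 + 18247680·x^4 + 41140224·x^5 + 46448640·x^6 + 21233664·x^7 + 74317824·x^8)·Dx^2 + (492 + 12548·x + 131328·x^2 + 747968·x^3 + 3219456·x^4 + 10146816·x^5 + 21233664·x^6 + 24920064·x^7 + 21233664·x^8 + 42467328·x^9)·Dx^3 + (73 + 822·x + 6161·x^2 + 34944·x^3 + 151168·x^4 + 500736·x^5 + 1322496·x^6 + 2654208·x^7 + 3244032·x^8 + 3538944·x^9 + 5308416·x^10)·Dx^4  (order 4).
h: a_k = 0, 0, 72, -108, -168, 90, 18504/5, -29268/5, …
ICs: h(0) = 0, h′(0) = 0, h′′(0) = 144, h′′′(0) = -648.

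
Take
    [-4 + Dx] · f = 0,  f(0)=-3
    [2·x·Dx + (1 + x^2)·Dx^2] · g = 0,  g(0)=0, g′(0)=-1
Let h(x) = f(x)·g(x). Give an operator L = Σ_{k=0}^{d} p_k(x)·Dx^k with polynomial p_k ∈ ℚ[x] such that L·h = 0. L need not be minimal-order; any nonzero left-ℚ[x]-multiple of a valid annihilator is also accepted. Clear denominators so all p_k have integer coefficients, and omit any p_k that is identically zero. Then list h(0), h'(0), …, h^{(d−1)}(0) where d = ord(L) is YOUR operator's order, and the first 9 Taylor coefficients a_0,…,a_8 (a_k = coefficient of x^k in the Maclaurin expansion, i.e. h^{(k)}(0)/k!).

L = (16 - 8·x + 16·x^2) + (-8 + 2·x - 8·x^2)·Dx + (1 + x^2)·Dx^2  (order 2).
h: a_k = 0, 3, 12, 23, 28, 123/5, 52/3, 377/35, 124/21, …
ICs: h(0) = 0, h′(0) = 3.

f: a_k = -3, -12, -24, -32, -32, -128/5, -256/15, -1024/105, -512/105, …
g: a_k = 0, -1, 0, 1/3, 0, -1/5, 0, 1/7, 0, …
Sym-product of L_f,L_g gives L₀ (≤ ord 2).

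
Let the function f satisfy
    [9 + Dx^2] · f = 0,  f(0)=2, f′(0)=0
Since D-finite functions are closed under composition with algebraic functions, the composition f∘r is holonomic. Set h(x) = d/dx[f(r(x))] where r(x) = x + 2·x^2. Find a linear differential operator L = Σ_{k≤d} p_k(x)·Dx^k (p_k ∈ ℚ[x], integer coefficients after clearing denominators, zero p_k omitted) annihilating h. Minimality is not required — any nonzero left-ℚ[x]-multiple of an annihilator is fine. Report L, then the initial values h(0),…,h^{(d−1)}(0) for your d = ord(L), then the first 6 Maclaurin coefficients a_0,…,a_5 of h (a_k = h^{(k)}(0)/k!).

f: a_k = 2, 0, -9, 0, 27/4, 0, …
Substitute x→r, Dx→(1/r')Dx; clear ⇒ L₀.
h₀' ⇒ L via d/dx closure of L₀.
L = (57 + 144·x + 864·x^2 + 2304·x^3 + 2304·x^4) + (-12 - 48·x)·Dx + (1 + 8·x + 16·x^2)·Dx^2  (order 2).
h: a_k = 0, -18, -108, -117, 270, 19197/20, …
ICs: h(0) = 0, h′(0) = -18.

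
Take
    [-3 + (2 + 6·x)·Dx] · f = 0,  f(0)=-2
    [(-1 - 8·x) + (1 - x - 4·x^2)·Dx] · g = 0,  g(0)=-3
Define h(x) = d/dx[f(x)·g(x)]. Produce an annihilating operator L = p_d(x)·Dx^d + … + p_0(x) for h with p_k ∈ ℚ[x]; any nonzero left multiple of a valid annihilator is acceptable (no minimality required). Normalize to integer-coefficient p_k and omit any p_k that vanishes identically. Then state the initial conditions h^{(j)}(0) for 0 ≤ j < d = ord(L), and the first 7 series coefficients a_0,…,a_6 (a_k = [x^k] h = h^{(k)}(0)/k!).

f: a_k = -2, -3, 9/4, -27/8, 405/64, -1701/128, 15309/512, …
g: a_k = -3, -3, -15, -27, -87, -195, -543, …
L₀ := L_f ⊗_s L_g (sym. prod.), ord ≤ 1.
Differentiate: ansatz ord ≤ ord L₀ ⇒ L.
L = (43 + 474·x + 1491·x^2 + 2280·x^3 + 2160·x^4) + (-10 - 58·x - 78·x^2 + 242·x^3 + 960·x^4 + 864·x^5)·Dx  (order 1).
h: a_k = 15, 129/2, 2457/8, 13593/16, 423525/128, 2183607/256, 30679677/1024, …
ICs: h(0) = 15.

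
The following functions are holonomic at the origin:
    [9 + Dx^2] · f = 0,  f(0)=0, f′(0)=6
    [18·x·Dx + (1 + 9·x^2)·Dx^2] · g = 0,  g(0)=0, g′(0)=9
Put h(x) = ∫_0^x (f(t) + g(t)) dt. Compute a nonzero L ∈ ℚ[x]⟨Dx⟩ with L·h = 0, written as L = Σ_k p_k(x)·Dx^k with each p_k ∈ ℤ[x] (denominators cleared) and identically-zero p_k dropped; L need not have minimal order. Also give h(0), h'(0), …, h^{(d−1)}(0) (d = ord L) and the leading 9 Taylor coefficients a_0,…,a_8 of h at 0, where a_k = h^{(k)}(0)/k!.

L = (-1782·x + 20412·x^3 + 13122·x^5)·Dx^2 + (-9 + 567·x^2 + 6561·x^4 + 6561·x^6)·Dx^3 + (-198·x + 2268·x^3 + 1458·x^5)·Dx^4 + (-1 + 63·x^2 + 729·x^4 + 729·x^6)·Dx^5  (order 5).
h: a_k = 0, 0, 15/2, 0, -9, 0, 999/40, 0, -262683/2240, …
ICs: h(0) = 0, h′(0) = 0, h′′(0) = 15, h′′′(0) = 0, h′′′′(0) = -216.

f: a_k = 0, 6, 0, -9, 0, 81/20, 0, -243/280, 0, …
g: a_k = 0, 9, 0, -27, 0, 729/5, 0, -6561/7, 0, …
f+g: L₀ = lclm(L_f,L_g), ord ≤ 2+2.
Integrate: L := L₀·Dx.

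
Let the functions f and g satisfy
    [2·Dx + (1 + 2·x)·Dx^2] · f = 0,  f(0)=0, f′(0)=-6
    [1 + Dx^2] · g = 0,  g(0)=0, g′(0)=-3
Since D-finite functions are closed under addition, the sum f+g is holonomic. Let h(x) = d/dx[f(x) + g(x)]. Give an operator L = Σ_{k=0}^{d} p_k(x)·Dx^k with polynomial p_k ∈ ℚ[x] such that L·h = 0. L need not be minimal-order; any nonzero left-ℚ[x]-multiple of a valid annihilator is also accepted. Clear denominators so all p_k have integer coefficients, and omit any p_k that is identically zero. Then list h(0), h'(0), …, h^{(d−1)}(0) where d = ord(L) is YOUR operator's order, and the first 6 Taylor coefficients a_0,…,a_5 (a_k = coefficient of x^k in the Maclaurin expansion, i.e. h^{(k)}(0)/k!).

L = (50 + 8·x + 8·x^2) + (9 + 22·x + 12·x^2 + 8·x^3)·Dx + (50 + 8·x + 8·x^2)·Dx^2 + (9 + 22·x + 12·x^2 + 8·x^3)·Dx^3  (order 3).
h: a_k = -9, 12, -45/2, 48, -769/8, 192, …
ICs: h(0) = -9, h′(0) = 12, h′′(0) = -45.

f: a_k = 0, -6, 6, -8, 12, -96/5, …
g: a_k = 0, -3, 0, 1/2, 0, -1/40, …
f+g: L₀ = lclm(L_f,L_g), ord ≤ 2+2.
h₀' ⇒ L via d/dx closure of L₀.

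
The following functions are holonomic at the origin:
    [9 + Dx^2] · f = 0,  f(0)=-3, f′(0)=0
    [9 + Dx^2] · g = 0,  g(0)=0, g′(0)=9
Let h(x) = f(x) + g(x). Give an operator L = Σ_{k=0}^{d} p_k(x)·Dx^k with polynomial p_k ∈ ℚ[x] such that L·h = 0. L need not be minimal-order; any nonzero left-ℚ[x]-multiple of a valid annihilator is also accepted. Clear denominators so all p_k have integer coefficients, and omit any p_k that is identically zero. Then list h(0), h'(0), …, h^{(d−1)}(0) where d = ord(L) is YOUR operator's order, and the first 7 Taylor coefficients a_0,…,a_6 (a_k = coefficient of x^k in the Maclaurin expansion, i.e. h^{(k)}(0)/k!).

L = 9 + Dx^2  (order 2).
h: a_k = -3, 9, 27/2, -27/2, -81/8, 243/40, 243/80, …
ICs: h(0) = -3, h′(0) = 9.

f: a_k = -3, 0, 27/2, 0, -81/8, 0, 243/80, …
g: a_k = 0, 9, 0, -27/2, 0, 243/40, 0, …
f+g: L₀ = lclm(L_f,L_g), ord ≤ 2+2.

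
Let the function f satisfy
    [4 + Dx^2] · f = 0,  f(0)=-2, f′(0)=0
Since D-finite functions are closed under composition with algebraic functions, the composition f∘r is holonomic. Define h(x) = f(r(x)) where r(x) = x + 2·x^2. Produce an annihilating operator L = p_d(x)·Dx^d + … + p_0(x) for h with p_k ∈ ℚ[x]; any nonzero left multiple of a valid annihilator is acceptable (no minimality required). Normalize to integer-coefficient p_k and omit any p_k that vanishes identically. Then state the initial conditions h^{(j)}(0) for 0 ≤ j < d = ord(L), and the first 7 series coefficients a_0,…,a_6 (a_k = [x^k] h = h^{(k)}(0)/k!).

f: a_k = -2, 0, 4, 0, -4/3, 0, 8/45, …
Change of var in L_f (x↦r) gives L₀.
L = (4 + 48·x + 192·x^2 + 256·x^3) - 4·Dx + (1 + 4·x)·Dx^2  (order 2).
h: a_k = -2, 0, 4, 16, 44/3, -32/3, -1432/45, …
ICs: h(0) = -2, h′(0) = 0.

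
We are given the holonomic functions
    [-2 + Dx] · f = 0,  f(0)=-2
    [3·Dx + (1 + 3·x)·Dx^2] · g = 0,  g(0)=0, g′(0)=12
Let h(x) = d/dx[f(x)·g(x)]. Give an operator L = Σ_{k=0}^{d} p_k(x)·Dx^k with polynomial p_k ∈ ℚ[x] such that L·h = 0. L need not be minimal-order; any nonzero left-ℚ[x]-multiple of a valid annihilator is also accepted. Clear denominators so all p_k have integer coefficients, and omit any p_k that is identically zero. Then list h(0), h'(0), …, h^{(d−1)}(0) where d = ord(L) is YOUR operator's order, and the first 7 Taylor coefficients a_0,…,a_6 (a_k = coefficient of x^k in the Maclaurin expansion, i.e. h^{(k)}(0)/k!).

f: a_k = -2, -4, -4, -8/3, -4/3, -8/15, -8/45, …
g: a_k = 0, 12, -18, 36, -81, 972/5, -486, …
L₀ := L_f ⊗_s L_g (sym. prod.), ord ≤ 2.
Derive L from L₀ (diff closure).
L = (20 - 24·x + 72·x^2) + (-8 + 6·x - 72·x^2)·Dx + (-1 + 3·x + 18·x^2)·Dx^2  (order 2).
h: a_k = -24, -24, -144, 232, -884, 2640, -121544/15, …
ICs: h(0) = -24, h′(0) = -24.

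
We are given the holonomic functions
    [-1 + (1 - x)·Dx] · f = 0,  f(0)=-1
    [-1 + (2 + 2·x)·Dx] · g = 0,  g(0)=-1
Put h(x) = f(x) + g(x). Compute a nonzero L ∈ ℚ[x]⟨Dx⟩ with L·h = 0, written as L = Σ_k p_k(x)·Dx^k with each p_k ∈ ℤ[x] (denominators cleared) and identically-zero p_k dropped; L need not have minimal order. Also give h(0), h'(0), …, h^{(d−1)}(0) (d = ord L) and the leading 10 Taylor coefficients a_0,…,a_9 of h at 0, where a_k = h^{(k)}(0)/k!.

f: a_k = -1, -1, -1, -1, -1, -1, -1, -1, -1, -1, …
g: a_k = -1, -1/2, 1/8, -1/16, 5/128, -7/256, 21/1024, -33/2048, 429/32768, -715/65536, …
L₀ := lclm(L_f,L_g); ord L₀ ≤ 1+1.
L = (-5 - 3·x) + (9 + 14·x + 9·x^2)·Dx + (-2 - 6·x + 2·x^2 + 6·x^3)·Dx^2  (order 2).
h: a_k = -2, -3/2, -7/8, -17/16, -123/128, -263/256, -1003/1024, -2081/2048, -32339/32768, -66251/65536, …
ICs: h(0) = -2, h′(0) = -3/2.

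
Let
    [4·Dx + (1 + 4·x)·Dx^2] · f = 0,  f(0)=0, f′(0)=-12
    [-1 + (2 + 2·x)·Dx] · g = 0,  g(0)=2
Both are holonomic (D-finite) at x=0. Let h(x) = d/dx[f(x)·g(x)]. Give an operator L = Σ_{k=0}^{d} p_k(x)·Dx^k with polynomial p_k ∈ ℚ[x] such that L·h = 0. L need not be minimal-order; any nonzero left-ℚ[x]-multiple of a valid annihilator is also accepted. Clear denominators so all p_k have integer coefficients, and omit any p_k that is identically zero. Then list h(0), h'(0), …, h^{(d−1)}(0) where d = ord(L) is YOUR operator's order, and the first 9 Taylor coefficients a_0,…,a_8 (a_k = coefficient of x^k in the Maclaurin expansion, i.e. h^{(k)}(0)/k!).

f: a_k = 0, -12, 24, -64, 192, -3072/5, 2048, -49152/7, 24576, …
g: a_k = 2, 1, -1/4, 1/8, -5/64, 7/128, -21/512, 33/1024, -429/16384, …
f·g: L₀ = L_f ⊗_s L_g, ord ≤ 2·1.
Derive L from L₀ (diff closure).
L = (-83 - 40·x + 16·x^2) + (-196 - 372·x - 48·x^2 + 128·x^3)·Dx + (-20 - 104·x - 84·x^2 + 64·x^3 + 64·x^4)·Dx^2  (order 2).
h: a_k = -24, 72, -303, 1250, -81349/16, 1643073/80, -52913387/640, 372033667/1120, -38220269991/28672, …
ICs: h(0) = -24, h′(0) = 72.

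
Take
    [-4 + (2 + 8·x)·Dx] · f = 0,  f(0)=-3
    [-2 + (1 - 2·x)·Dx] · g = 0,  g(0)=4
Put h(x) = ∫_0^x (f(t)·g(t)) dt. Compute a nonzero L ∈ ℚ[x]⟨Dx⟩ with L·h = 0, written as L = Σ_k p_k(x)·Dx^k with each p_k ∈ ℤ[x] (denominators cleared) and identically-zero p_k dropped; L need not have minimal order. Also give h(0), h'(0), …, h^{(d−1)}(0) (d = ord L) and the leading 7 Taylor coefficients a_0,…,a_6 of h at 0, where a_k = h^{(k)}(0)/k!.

f: a_k = -3, -6, 6, -12, 30, -84, 252, …
g: a_k = 4, 8, 16, 32, 64, 128, 256, …
h₀=f·g: eliminate ⇒ L₀, order ≤ 1·1.
h=∫h₀ ⇒ L = L₀·Dx.
L = (4 + 4·x)·Dx + (-1 - 2·x + 8·x^2)·Dx^2  (order 2).
h: a_k = 0, -12, -24, -24, -48, -264/5, -144, …
ICs: h(0) = 0, h′(0) = -12.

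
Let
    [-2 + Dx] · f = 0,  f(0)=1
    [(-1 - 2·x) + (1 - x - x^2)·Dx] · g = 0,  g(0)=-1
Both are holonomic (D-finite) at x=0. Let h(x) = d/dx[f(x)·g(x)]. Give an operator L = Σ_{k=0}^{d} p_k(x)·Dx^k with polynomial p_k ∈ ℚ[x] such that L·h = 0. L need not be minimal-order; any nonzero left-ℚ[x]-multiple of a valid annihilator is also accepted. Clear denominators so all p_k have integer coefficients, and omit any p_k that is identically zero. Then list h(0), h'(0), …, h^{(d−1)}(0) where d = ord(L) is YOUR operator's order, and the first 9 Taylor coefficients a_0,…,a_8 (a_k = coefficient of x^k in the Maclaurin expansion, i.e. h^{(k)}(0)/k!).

f: a_k = 1, 2, 2, 4/3, 2/3, 4/15, 4/45, 8/315, 2/315, …
g: a_k = -1, -1, -2, -3, -5, -8, -13, -21, -34, …
f·g: L₀ = L_f ⊗_s L_g, ord ≤ 1·1.
h=h₀': d/dx-closure on L₀ ⇒ L.
L = (12 + 2·x - 10·x^2 + 4·x^4) + (-3 + 3·x + 5·x^2 - 2·x^3 - 2·x^4)·Dx  (order 1).
h: a_k = -3, -12, -31, -68, -138, -4022/15, -2531/5, -98288/105, -536737/315, …
ICs: h(0) = -3.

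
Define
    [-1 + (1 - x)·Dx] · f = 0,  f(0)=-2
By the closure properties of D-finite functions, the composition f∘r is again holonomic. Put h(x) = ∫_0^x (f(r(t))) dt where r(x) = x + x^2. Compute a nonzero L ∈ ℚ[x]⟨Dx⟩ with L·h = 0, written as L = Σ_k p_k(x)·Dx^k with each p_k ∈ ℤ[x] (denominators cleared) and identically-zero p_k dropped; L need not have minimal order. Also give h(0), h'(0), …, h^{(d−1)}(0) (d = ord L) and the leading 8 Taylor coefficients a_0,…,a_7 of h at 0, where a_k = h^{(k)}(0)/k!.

f: a_k = -2, -2, -2, -2, -2, -2, -2, -2, …
f∘r: x↦r, Dx↦Dx/r' in L_f ⇒ L₀.
h=∫h₀ ⇒ L = L₀·Dx.
L = (1 + 2·x)·Dx + (-1 + x + x^2)·Dx^2  (order 2).
h: a_k = 0, -2, -1, -4/3, -3/2, -2, -8/3, -26/7, …
ICs: h(0) = 0, h′(0) = -2.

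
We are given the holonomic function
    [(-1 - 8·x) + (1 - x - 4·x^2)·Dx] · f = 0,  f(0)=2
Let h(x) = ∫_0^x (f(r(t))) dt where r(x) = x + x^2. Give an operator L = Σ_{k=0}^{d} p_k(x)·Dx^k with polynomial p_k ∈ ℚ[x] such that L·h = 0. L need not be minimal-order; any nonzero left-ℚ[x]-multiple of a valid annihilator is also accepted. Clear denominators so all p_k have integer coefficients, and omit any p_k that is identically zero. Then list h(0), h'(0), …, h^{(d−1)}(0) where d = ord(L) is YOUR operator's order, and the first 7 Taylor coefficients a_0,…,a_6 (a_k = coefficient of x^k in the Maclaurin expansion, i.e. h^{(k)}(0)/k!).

f: a_k = 2, 2, 10, 18, 58, 130, 362, …
h₀=f(r): pull back L_f along r ⇒ L₀.
∫: right-multiply L₀ by Dx.
L = (1 + 10·x + 24·x^2 + 16·x^3)·Dx + (-1 + x + 5·x^2 + 8·x^3 + 4·x^4)·Dx^2  (order 2).
h: a_k = 0, 2, 1, 4, 19/2, 122/5, 208/3, …
ICs: h(0) = 0, h′(0) = 2.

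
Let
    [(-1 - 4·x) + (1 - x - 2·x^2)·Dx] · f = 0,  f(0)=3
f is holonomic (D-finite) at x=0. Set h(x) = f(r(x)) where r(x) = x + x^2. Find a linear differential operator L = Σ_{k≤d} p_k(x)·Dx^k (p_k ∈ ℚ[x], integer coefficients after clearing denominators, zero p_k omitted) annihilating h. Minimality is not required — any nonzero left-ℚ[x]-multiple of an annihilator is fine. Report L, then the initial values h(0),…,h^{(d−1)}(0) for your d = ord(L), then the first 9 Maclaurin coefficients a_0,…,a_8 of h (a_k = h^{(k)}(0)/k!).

f: a_k = 3, 3, 9, 15, 33, 63, 129, 255, 513, …
L₀ from L_f via x↦r, Dx↦r'^{-1}Dx.
L = (1 + 6·x + 12·x^2 + 8·x^3) + (-1 + x + 3·x^2 + 4·x^3 + 2·x^4)·Dx  (order 1).
h: a_k = 3, 3, 12, 33, 87, 240, 657, 1791, 4896, …
ICs: h(0) = 3.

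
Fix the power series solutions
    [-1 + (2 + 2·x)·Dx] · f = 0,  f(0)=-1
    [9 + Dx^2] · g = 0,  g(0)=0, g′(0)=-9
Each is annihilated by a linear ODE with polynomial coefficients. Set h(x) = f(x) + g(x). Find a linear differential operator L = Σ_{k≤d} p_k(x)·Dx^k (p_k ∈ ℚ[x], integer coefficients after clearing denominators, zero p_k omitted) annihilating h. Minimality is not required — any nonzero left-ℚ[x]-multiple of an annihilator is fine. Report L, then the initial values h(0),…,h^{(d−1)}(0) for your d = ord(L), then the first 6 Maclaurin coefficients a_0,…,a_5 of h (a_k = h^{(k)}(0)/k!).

L = (-351 - 648·x - 324·x^2) + (630 + 1926·x + 1944·x^2 + 648·x^3)·Dx + (-39 - 72·x - 36·x^2)·Dx^2 + (70 + 214·x + 216·x^2 + 72·x^3)·Dx^3  (order 3).
h: a_k = -1, -19/2, 1/8, 215/16, 5/128, -7811/1280, …
ICs: h(0) = -1, h′(0) = -19/2, h′′(0) = 1/4.

f: a_k = -1, -1/2, 1/8, -1/16, 5/128, -7/256, …
g: a_k = 0, -9, 0, 27/2, 0, -243/40, …
Weyl lclm of L_f,L_g ⇒ L₀ (ord ≤ 3).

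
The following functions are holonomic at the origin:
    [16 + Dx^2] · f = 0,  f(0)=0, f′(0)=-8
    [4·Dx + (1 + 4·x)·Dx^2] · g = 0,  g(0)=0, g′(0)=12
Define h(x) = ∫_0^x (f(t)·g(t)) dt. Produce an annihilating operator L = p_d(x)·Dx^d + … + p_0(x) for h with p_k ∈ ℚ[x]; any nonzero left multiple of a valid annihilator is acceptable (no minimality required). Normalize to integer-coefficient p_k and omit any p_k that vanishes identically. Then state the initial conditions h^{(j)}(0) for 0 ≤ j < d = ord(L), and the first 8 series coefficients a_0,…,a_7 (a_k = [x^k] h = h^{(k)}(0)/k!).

L = (-768 + 6144·x + 77824·x^2 + 262144·x^3 + 262144·x^4)·Dx + (256 + 5120·x + 24576·x^2 + 32768·x^3)·Dx^2 + (1280·x + 10752·x^2 + 32768·x^3 + 32768·x^4)·Dx^3 + (16 + 320·x + 1536·x^2 + 2048·x^3)·Dx^4 + (3 + 56·x + 368·x^2 + 1024·x^3 + 1024·x^4)·Dx^5  (order 5).
h: a_k = 0, 0, 0, -32, 48, -256/5, 512/3, -11264/21, …
ICs: h(0) = 0, h′(0) = 0, h′′(0) = 0, h′′′(0) = -192, h′′′′(0) = 1152.

f: a_k = 0, -8, 0, 64/3, 0, -256/15, 0, 2048/315, …
g: a_k = 0, 12, -24, 64, -192, 3072/5, -2048, 49152/7, …
h₀=f·g: eliminate ⇒ L₀, order ≤ 2·2.
Integrate: L := L₀·Dx.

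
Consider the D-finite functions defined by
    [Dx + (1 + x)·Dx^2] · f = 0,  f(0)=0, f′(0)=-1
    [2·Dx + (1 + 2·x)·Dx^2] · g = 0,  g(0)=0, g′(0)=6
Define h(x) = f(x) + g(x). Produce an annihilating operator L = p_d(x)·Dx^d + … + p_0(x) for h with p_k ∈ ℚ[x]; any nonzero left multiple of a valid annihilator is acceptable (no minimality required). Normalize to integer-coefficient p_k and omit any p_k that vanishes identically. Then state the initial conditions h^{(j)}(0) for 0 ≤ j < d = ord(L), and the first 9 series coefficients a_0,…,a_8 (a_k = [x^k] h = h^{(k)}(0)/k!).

f: a_k = 0, -1, 1/2, -1/3, 1/4, -1/5, 1/6, -1/7, 1/8, …
g: a_k = 0, 6, -6, 8, -12, 96/5, -32, 384/7, -96, …
h₀=f+g: left-lcm gives L₀, ord ≤ 4.
L = 4·Dx + (6 + 8·x)·Dx^2 + (1 + 3·x + 2·x^2)·Dx^3  (order 3).
h: a_k = 0, 5, -11/2, 23/3, -47/4, 19, -191/6, 383/7, -767/8, …
ICs: h(0) = 0, h′(0) = 5, h′′(0) = -11.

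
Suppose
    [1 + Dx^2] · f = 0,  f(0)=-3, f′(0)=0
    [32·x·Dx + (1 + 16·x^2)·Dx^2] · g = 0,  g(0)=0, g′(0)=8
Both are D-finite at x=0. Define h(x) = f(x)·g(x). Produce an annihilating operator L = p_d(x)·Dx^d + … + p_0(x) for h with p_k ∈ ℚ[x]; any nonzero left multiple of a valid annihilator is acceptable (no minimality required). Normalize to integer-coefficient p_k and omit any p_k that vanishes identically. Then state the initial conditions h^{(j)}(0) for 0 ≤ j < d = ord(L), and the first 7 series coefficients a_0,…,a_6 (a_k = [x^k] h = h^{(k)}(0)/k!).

f: a_k = -3, 0, 3/2, 0, -1/8, 0, 1/240, …
g: a_k = 0, 8, 0, -128/3, 0, 2048/5, 0, …
L₀ := L_f ⊗_s L_g (sym. prod.), ord ≤ 4.
L = (1105 + 51776·x^2 + 22016·x^4 + 16384·x^6 + 65536·x^8) + (2112·x + 35840·x^3 + 49152·x^5 + 262144·x^7)·Dx + (1122 + 52352·x^2 + 27648·x^4 + 32768·x^6 + 131072·x^8)·Dx^2 + (2112·x + 35840·x^3 + 49152·x^5 + 262144·x^7)·Dx^3 + (17 + 576·x^2 + 5632·x^4 + 16384·x^6 + 65536·x^8)·Dx^4  (order 4).
h: a_k = 0, -24, 0, 140, 0, -6469/5, 0, …
ICs: h(0) = 0, h′(0) = -24, h′′(0) = 0, h′′′(0) = 840.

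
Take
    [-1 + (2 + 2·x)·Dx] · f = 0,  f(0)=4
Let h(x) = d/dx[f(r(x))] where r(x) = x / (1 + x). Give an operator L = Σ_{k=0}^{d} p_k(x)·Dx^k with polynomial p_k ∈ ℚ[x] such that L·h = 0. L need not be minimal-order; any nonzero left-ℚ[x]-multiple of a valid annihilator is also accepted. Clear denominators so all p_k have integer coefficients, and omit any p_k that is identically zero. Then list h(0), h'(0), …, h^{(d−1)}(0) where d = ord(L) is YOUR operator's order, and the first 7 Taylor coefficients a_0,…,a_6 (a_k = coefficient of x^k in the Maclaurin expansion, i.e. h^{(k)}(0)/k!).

f: a_k = 4, 2, -1/2, 1/4, -5/32, 7/64, -21/256, …
f∘r: x↦r, Dx↦Dx/r' in L_f ⇒ L₀.
Derive L from L₀ (diff closure).
L = (-5 - 8·x) + (-2 - 6·x - 4·x^2)·Dx  (order 1).
h: a_k = 2, -5, 39/4, -141/8, 1995/64, -7059/128, 50435/512, …
ICs: h(0) = 2.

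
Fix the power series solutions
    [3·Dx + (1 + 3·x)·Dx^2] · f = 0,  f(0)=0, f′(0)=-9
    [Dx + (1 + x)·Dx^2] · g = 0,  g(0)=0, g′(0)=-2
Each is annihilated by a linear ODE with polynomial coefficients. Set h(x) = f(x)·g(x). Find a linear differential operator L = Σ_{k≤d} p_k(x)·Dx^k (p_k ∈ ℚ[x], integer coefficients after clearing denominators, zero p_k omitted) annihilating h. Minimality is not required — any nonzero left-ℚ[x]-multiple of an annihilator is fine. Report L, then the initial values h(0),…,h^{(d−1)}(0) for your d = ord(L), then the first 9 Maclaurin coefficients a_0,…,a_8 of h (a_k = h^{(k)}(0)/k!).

f: a_k = 0, -9, 27/2, -27, 243/4, -729/5, 729/2, -6561/7, 19683/8, …
g: a_k = 0, -2, 1, -2/3, 1/2, -2/5, 1/3, -2/7, 1/4, …
f·g: L₀ = L_f ⊗_s L_g, ord ≤ 2·2.
L = (30 + 72·x + 54·x^2)·Dx + (76 + 354·x + 540·x^2 + 270·x^3)·Dx^2 + (29 + 200·x + 486·x^2 + 504·x^3 + 189·x^4)·Dx^3 + (2 + 19·x + 68·x^2 + 114·x^3 + 90·x^4 + 27·x^5)·Dx^4  (order 4).
h: a_k = 0, 0, 18, -36, 147/2, -162, 3807/10, -4686/5, 133533/56, …
ICs: h(0) = 0, h′(0) = 0, h′′(0) = 36, h′′′(0) = -216.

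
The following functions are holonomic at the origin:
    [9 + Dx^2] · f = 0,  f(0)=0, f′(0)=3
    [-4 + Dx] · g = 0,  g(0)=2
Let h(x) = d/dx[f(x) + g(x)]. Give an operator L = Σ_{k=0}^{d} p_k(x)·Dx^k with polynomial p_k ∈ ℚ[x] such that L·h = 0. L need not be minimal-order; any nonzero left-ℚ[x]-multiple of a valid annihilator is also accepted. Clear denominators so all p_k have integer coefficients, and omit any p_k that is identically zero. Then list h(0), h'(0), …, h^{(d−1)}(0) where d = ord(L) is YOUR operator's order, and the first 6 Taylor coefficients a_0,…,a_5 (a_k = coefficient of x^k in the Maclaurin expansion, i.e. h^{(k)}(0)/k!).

f: a_k = 0, 3, 0, -9/2, 0, 81/40, …
g: a_k = 2, 8, 16, 64/3, 64/3, 256/15, …
f+g: L₀ = lclm(L_f,L_g), ord ≤ 2+1.
h=h₀': d/dx-closure on L₀ ⇒ L.
L = 36 - 9·Dx + 4·Dx^2 - Dx^3  (order 3).
h: a_k = 11, 32, 101/2, 256/3, 2291/24, 1024/15, …
ICs: h(0) = 11, h′(0) = 32, h′′(0) = 101.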